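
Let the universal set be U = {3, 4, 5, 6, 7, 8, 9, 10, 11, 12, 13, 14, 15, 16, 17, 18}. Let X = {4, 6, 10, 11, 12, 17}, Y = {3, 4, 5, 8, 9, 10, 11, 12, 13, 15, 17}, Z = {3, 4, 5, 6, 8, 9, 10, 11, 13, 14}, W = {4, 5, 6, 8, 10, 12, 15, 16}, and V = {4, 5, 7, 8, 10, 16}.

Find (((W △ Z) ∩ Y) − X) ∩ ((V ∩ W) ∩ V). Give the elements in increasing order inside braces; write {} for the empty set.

W △ Z = {3, 9, 11, 12, 13, 14, 15, 16}
(W △ Z) ∩ Y = {3, 9, 11, 12, 13, 15}
((W △ Z) ∩ Y) − X = {3, 9, 13, 15}
V ∩ W = {4, 5, 8, 10, 16}
(V ∩ W) ∩ V = {4, 5, 8, 10, 16}
(((W △ Z) ∩ Y) − X) ∩ ((V ∩ W) ∩ V) = {}

{}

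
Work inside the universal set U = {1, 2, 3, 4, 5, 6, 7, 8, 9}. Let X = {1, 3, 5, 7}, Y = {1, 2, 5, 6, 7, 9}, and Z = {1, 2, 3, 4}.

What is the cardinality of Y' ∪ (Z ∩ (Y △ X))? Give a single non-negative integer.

4

Y' = {3, 4, 8}
Y △ X = {2, 3, 6, 9}
Z ∩ (Y △ X) = {2, 3}
Y' ∪ (Z ∩ (Y △ X)) = {2, 3, 4, 8}
|Y' ∪ (Z ∩ (Y △ X))| = 4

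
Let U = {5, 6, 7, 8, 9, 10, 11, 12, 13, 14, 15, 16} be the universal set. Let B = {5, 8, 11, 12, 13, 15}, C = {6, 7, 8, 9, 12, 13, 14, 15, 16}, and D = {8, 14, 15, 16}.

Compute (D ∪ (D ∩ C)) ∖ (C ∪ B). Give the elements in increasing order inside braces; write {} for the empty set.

{}

D ∩ C = {8, 14, 15, 16}
D ∪ (D ∩ C) = {8, 14, 15, 16}
C ∪ B = {5, 6, 7, 8, 9, 11, 12, 13, 14, 15, 16}
(D ∪ (D ∩ C)) ∖ (C ∪ B) = {}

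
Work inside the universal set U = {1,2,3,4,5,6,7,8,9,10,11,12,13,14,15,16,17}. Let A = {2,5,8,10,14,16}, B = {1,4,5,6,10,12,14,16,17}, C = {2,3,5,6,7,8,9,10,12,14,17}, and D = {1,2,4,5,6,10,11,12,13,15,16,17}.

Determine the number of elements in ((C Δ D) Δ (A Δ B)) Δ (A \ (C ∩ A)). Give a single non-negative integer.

C Δ D = {1,3,4,7,8,9,11,13,14,15,16}
A Δ B = {1,2,4,6,8,12,17}
(C Δ D) Δ (A Δ B) = {2,3,6,7,9,11,12,13,14,15,16,17}
C ∩ A = {2,5,8,10,14}
A \ (C ∩ A) = {16}
((C Δ D) Δ (A Δ B)) Δ (A \ (C ∩ A)) = {2,3,6,7,9,11,12,13,14,15,17}
|((C Δ D) Δ (A Δ B)) Δ (A \ (C ∩ A))| = 11

11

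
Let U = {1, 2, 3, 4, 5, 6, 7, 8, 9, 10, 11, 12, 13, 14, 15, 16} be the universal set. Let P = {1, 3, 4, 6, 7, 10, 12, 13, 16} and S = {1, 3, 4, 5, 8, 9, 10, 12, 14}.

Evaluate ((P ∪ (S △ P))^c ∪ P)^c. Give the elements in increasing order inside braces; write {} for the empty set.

{5, 8, 9, 14}

S △ P = {5, 6, 7, 8, 9, 13, 14, 16}
P ∪ (S △ P) = {1, 3, 4, 5, 6, 7, 8, 9, 10, 12, 13, 14, 16}
(P ∪ (S △ P))^c = {2, 11, 15}
(P ∪ (S △ P))^c ∪ P = {1, 2, 3, 4, 6, 7, 10, 11, 12, 13, 15, 16}
((P ∪ (S △ P))^c ∪ P)^c = {5, 8, 9, 14}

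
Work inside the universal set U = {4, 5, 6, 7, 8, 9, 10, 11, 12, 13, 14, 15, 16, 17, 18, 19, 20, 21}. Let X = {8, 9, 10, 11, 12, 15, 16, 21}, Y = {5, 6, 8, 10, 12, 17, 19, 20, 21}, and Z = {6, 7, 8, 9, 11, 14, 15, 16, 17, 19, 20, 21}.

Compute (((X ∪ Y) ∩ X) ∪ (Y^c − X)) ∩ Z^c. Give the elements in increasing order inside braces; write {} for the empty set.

{4, 10, 12, 13, 18}

X ∪ Y = {5, 6, 8, 9, 10, 11, 12, 15, 16, 17, 19, 20, 21}
(X ∪ Y) ∩ X = {8, 9, 10, 11, 12, 15, 16, 21}
Y^c = {4, 7, 9, 11, 13, 14, 15, 16, 18}
Y^c − X = {4, 7, 13, 14, 18}
((X ∪ Y) ∩ X) ∪ (Y^c − X) = {4, 7, 8, 9, 10, 11, 12, 13, 14, 15, 16, 18, 21}
Z^c = {4, 5, 10, 12, 13, 18}
(((X ∪ Y) ∩ X) ∪ (Y^c − X)) ∩ Z^c = {4, 10, 12, 13, 18}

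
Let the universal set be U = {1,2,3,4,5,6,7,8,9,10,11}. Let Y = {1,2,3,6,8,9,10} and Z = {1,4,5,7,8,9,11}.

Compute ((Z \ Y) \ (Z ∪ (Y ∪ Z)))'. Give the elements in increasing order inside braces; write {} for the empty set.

{1,2,3,4,5,6,7,8,9,10,11}

Z \ Y = {4,5,7,11}
Y ∪ Z = {1,2,3,4,5,6,7,8,9,10,11}
Z ∪ (Y ∪ Z) = {1,2,3,4,5,6,7,8,9,10,11}
(Z \ Y) \ (Z ∪ (Y ∪ Z)) = {}
((Z \ Y) \ (Z ∪ (Y ∪ Z)))' = {1,2,3,4,5,6,7,8,9,10,11}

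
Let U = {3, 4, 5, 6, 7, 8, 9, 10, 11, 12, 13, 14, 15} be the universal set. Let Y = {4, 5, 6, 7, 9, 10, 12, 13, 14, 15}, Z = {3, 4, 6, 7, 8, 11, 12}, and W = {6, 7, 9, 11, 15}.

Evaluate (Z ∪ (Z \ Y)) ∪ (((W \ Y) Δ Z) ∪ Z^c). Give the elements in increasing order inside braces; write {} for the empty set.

{3, 4, 5, 6, 7, 8, 9, 10, 11, 12, 13, 14, 15}

Z \ Y = {3, 8, 11}
Z ∪ (Z \ Y) = {3, 4, 6, 7, 8, 11, 12}
W \ Y = {11}
(W \ Y) Δ Z = {3, 4, 6, 7, 8, 12}
Z^c = {5, 9, 10, 13, 14, 15}
((W \ Y) Δ Z) ∪ Z^c = {3, 4, 5, 6, 7, 8, 9, 10, 12, 13, 14, 15}
(Z ∪ (Z \ Y)) ∪ (((W \ Y) Δ Z) ∪ Z^c) = {3, 4, 5, 6, 7, 8, 9, 10, 11, 12, 13, 14, 15}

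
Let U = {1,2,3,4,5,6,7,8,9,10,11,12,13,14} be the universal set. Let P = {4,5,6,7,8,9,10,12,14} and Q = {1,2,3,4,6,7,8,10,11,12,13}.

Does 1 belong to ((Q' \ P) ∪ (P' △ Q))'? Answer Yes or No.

1 ∈ Q, so 1 ∉ Q'
1 ∉ Q' and 1 ∉ P, so 1 ∉ Q' \ P
1 ∉ P, so 1 ∈ P'
1 ∈ P' and 1 ∈ Q, so 1 ∉ P' △ Q
1 ∉ (Q' \ P) and 1 ∉ (P' △ Q), so 1 ∉ (Q' \ P) ∪ (P' △ Q)
1 ∈ ((Q' \ P) ∪ (P' △ Q))' since 1 ∉ ((Q' \ P) ∪ (P' △ Q))

Yes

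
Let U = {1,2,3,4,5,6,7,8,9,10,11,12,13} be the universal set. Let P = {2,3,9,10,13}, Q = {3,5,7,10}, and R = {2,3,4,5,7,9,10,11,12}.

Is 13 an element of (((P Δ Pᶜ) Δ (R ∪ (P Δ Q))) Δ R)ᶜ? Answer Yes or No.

13 ∈ P, so 13 ∉ Pᶜ
13 ∈ P and 13 ∉ Pᶜ, so 13 ∈ P Δ Pᶜ
13 ∈ P and 13 ∉ Q, so 13 ∈ P Δ Q
13 ∉ R and 13 ∈ (P Δ Q), so 13 ∈ R ∪ (P Δ Q)
13 ∈ (P Δ Pᶜ) and 13 ∈ (R ∪ (P Δ Q)), so 13 ∉ (P Δ Pᶜ) Δ (R ∪ (P Δ Q))
13 ∉ ((P Δ Pᶜ) Δ (R ∪ (P Δ Q))) and 13 ∉ R, so 13 ∉ ((P Δ Pᶜ) Δ (R ∪ (P Δ Q))) Δ R
13 ∈ (((P Δ Pᶜ) Δ (R ∪ (P Δ Q))) Δ R)ᶜ since 13 ∉ (((P Δ Pᶜ) Δ (R ∪ (P Δ Q))) Δ R)

Yes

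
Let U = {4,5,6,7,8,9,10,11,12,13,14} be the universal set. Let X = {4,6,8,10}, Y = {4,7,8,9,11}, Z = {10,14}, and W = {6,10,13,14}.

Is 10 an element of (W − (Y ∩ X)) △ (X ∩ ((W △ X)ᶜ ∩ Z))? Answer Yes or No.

10 ∉ Y and 10 ∈ X, so 10 ∉ Y ∩ X
10 ∈ W and 10 ∉ (Y ∩ X), so 10 ∈ W − (Y ∩ X)
10 ∈ W and 10 ∈ X, so 10 ∉ W △ X
10 ∈ (W △ X)ᶜ since 10 ∉ (W △ X)
10 ∈ (W △ X)ᶜ and 10 ∈ Z, so 10 ∈ (W △ X)ᶜ ∩ Z
10 ∈ X and 10 ∈ ((W △ X)ᶜ ∩ Z), so 10 ∈ X ∩ ((W △ X)ᶜ ∩ Z)
10 ∈ (W − (Y ∩ X)) and 10 ∈ (X ∩ ((W △ X)ᶜ ∩ Z)), so 10 ∉ (W − (Y ∩ X)) △ (X ∩ ((W △ X)ᶜ ∩ Z))

No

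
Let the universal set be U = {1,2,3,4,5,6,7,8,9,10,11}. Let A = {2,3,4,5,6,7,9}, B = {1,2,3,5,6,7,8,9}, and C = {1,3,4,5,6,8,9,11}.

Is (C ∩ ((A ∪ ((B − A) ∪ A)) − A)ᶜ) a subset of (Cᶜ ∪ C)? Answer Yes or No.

B − A = {1,8}
(B − A) ∪ A = {1,2,3,4,5,6,7,8,9}
A ∪ ((B − A) ∪ A) = {1,2,3,4,5,6,7,8,9}
(A ∪ ((B − A) ∪ A)) − A = {1,8}
((A ∪ ((B − A) ∪ A)) − A)ᶜ = {2,3,4,5,6,7,9,10,11}
C ∩ ((A ∪ ((B − A) ∪ A)) − A)ᶜ = {3,4,5,6,9,11}
Cᶜ = {2,7,10}
Cᶜ ∪ C = {1,2,3,4,5,6,7,8,9,10,11}
Every element of {3,4,5,6,9,11} is in {1,2,3,4,5,6,7,8,9,10,11}, so C ∩ ((A ∪ ((B − A) ∪ A)) − A)ᶜ ⊆ Cᶜ ∪ C.

Yes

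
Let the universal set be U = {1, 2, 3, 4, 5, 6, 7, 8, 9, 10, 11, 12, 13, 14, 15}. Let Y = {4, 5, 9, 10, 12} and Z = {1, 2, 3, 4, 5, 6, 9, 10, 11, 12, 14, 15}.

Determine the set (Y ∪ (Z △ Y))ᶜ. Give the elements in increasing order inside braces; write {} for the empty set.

{7, 8, 13}

Z △ Y = {1, 2, 3, 6, 11, 14, 15}
Y ∪ (Z △ Y) = {1, 2, 3, 4, 5, 6, 9, 10, 11, 12, 14, 15}
(Y ∪ (Z △ Y))ᶜ = {7, 8, 13}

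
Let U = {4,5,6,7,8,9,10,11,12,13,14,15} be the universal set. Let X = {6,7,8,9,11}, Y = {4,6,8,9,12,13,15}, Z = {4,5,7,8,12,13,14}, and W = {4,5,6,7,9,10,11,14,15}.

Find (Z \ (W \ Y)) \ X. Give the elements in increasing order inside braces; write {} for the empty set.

{4,12,13}

W \ Y = {5,7,10,11,14}
Z \ (W \ Y) = {4,8,12,13}
(Z \ (W \ Y)) \ X = {4,12,13}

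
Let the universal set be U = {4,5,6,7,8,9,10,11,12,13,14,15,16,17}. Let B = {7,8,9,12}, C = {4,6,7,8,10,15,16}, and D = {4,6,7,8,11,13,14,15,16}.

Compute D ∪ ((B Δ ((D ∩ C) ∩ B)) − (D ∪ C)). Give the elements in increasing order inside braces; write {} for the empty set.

{4,6,7,8,9,11,12,13,14,15,16}

D ∩ C = {4,6,7,8,15,16}
(D ∩ C) ∩ B = {7,8}
B Δ ((D ∩ C) ∩ B) = {9,12}
D ∪ C = {4,6,7,8,10,11,13,14,15,16}
(B Δ ((D ∩ C) ∩ B)) − (D ∪ C) = {9,12}
D ∪ ((B Δ ((D ∩ C) ∩ B)) − (D ∪ C)) = {4,6,7,8,9,11,12,13,14,15,16}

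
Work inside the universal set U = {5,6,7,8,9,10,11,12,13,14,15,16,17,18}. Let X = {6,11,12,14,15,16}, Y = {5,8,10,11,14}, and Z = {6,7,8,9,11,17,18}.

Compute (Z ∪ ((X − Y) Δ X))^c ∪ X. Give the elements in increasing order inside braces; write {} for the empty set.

X − Y = {6,12,15,16}
(X − Y) Δ X = {11,14}
Z ∪ ((X − Y) Δ X) = {6,7,8,9,11,14,17,18}
(Z ∪ ((X − Y) Δ X))^c = {5,10,12,13,15,16}
(Z ∪ ((X − Y) Δ X))^c ∪ X = {5,6,10,11,12,13,14,15,16}

{5,6,10,11,12,13,14,15,16}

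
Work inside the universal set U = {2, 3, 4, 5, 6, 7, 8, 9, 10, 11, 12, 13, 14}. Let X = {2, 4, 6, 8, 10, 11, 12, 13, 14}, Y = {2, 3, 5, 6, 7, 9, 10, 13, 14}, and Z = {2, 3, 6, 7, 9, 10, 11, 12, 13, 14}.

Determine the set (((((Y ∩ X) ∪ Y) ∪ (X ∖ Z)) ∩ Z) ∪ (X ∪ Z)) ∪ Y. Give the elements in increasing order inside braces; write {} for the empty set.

Y ∩ X = {2, 6, 10, 13, 14}
(Y ∩ X) ∪ Y = {2, 3, 5, 6, 7, 9, 10, 13, 14}
X ∖ Z = {4, 8}
((Y ∩ X) ∪ Y) ∪ (X ∖ Z) = {2, 3, 4, 5, 6, 7, 8, 9, 10, 13, 14}
(((Y ∩ X) ∪ Y) ∪ (X ∖ Z)) ∩ Z = {2, 3, 6, 7, 9, 10, 13, 14}
X ∪ Z = {2, 3, 4, 6, 7, 8, 9, 10, 11, 12, 13, 14}
((((Y ∩ X) ∪ Y) ∪ (X ∖ Z)) ∩ Z) ∪ (X ∪ Z) = {2, 3, 4, 6, 7, 8, 9, 10, 11, 12, 13, 14}
(((((Y ∩ X) ∪ Y) ∪ (X ∖ Z)) ∩ Z) ∪ (X ∪ Z)) ∪ Y = {2, 3, 4, 5, 6, 7, 8, 9, 10, 11, 12, 13, 14}

{2, 3, 4, 5, 6, 7, 8, 9, 10, 11, 12, 13, 14}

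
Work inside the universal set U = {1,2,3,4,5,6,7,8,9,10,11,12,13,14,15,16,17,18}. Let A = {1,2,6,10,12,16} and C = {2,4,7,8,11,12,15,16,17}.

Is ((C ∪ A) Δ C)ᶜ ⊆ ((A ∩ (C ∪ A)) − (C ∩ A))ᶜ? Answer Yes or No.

Yes

C ∪ A = {1,2,4,6,7,8,10,11,12,15,16,17}
(C ∪ A) Δ C = {1,6,10}
((C ∪ A) Δ C)ᶜ = {2,3,4,5,7,8,9,11,12,13,14,15,16,17,18}
A ∩ (C ∪ A) = {1,2,6,10,12,16}
C ∩ A = {2,12,16}
(A ∩ (C ∪ A)) − (C ∩ A) = {1,6,10}
((A ∩ (C ∪ A)) − (C ∩ A))ᶜ = {2,3,4,5,7,8,9,11,12,13,14,15,16,17,18}
Every element of {2,3,4,5,7,8,9,11,12,13,14,15,16,17,18} is in {2,3,4,5,7,8,9,11,12,13,14,15,16,17,18}, so ((C ∪ A) Δ C)ᶜ ⊆ ((A ∩ (C ∪ A)) − (C ∩ A))ᶜ.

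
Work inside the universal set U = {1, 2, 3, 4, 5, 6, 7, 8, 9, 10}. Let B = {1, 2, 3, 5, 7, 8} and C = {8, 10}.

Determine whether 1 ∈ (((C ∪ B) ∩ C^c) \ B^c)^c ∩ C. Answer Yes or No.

1 ∉ C and 1 ∈ B, so 1 ∈ C ∪ B
1 ∉ C, so 1 ∈ C^c
1 ∈ (C ∪ B) and 1 ∈ C^c, so 1 ∈ (C ∪ B) ∩ C^c
1 ∈ B, so 1 ∉ B^c
1 ∈ ((C ∪ B) ∩ C^c) and 1 ∉ B^c, so 1 ∈ ((C ∪ B) ∩ C^c) \ B^c
1 ∉ (((C ∪ B) ∩ C^c) \ B^c)^c since 1 ∈ (((C ∪ B) ∩ C^c) \ B^c)
1 ∉ (((C ∪ B) ∩ C^c) \ B^c)^c and 1 ∉ C, so 1 ∉ (((C ∪ B) ∩ C^c) \ B^c)^c ∩ C

No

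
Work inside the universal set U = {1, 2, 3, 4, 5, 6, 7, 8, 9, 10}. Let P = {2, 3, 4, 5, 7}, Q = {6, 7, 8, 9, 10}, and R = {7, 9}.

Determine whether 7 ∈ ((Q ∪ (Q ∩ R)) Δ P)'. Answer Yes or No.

7 ∈ Q and 7 ∈ R, so 7 ∈ Q ∩ R
7 ∈ Q and 7 ∈ (Q ∩ R), so 7 ∈ Q ∪ (Q ∩ R)
7 ∈ (Q ∪ (Q ∩ R)) and 7 ∈ P, so 7 ∉ (Q ∪ (Q ∩ R)) Δ P
7 ∈ ((Q ∪ (Q ∩ R)) Δ P)' since 7 ∉ ((Q ∪ (Q ∩ R)) Δ P)

Yes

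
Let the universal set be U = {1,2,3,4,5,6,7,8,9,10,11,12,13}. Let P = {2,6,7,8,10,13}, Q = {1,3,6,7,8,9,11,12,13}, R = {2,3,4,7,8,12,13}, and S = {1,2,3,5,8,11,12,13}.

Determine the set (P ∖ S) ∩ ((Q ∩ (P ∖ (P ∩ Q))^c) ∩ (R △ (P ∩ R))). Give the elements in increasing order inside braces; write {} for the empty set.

P ∖ S = {6,7,10}
P ∩ Q = {6,7,8,13}
P ∖ (P ∩ Q) = {2,10}
(P ∖ (P ∩ Q))^c = {1,3,4,5,6,7,8,9,11,12,13}
Q ∩ (P ∖ (P ∩ Q))^c = {1,3,6,7,8,9,11,12,13}
P ∩ R = {2,7,8,13}
R △ (P ∩ R) = {3,4,12}
(Q ∩ (P ∖ (P ∩ Q))^c) ∩ (R △ (P ∩ R)) = {3,12}
(P ∖ S) ∩ ((Q ∩ (P ∖ (P ∩ Q))^c) ∩ (R △ (P ∩ R))) = {}

{}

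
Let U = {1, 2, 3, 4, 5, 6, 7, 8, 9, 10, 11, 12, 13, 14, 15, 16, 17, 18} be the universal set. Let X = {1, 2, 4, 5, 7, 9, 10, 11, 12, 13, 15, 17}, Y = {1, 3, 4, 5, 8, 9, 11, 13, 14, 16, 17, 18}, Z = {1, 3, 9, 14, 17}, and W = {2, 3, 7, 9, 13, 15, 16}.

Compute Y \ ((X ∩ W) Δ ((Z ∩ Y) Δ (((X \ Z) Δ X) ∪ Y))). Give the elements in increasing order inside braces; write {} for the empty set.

{1, 3, 13, 14, 17}

X ∩ W = {2, 7, 9, 13, 15}
Z ∩ Y = {1, 3, 9, 14, 17}
X \ Z = {2, 4, 5, 7, 10, 11, 12, 13, 15}
(X \ Z) Δ X = {1, 9, 17}
((X \ Z) Δ X) ∪ Y = {1, 3, 4, 5, 8, 9, 11, 13, 14, 16, 17, 18}
(Z ∩ Y) Δ (((X \ Z) Δ X) ∪ Y) = {4, 5, 8, 11, 13, 16, 18}
(X ∩ W) Δ ((Z ∩ Y) Δ (((X \ Z) Δ X) ∪ Y)) = {2, 4, 5, 7, 8, 9, 11, 15, 16, 18}
Y \ ((X ∩ W) Δ ((Z ∩ Y) Δ (((X \ Z) Δ X) ∪ Y))) = {1, 3, 13, 14, 17}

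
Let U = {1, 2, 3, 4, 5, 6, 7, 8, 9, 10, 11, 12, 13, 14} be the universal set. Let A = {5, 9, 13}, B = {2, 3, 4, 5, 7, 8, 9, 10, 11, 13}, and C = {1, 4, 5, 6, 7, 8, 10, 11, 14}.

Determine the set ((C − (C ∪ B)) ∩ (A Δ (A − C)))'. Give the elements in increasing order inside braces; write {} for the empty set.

{1, 2, 3, 4, 5, 6, 7, 8, 9, 10, 11, 12, 13, 14}

C ∪ B = {1, 2, 3, 4, 5, 6, 7, 8, 9, 10, 11, 13, 14}
C − (C ∪ B) = {}
A − C = {9, 13}
A Δ (A − C) = {5}
(C − (C ∪ B)) ∩ (A Δ (A − C)) = {}
((C − (C ∪ B)) ∩ (A Δ (A − C)))' = {1, 2, 3, 4, 5, 6, 7, 8, 9, 10, 11, 12, 13, 14}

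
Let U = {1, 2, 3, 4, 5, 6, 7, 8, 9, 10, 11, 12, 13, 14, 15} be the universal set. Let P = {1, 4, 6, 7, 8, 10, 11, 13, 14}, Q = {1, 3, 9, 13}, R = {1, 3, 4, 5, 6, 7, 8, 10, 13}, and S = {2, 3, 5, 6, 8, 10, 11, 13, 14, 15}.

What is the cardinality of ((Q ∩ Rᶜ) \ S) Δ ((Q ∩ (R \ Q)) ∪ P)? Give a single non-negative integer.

10

Rᶜ = {2, 9, 11, 12, 14, 15}
Q ∩ Rᶜ = {9}
(Q ∩ Rᶜ) \ S = {9}
R \ Q = {4, 5, 6, 7, 8, 10}
Q ∩ (R \ Q) = {}
(Q ∩ (R \ Q)) ∪ P = {1, 4, 6, 7, 8, 10, 11, 13, 14}
((Q ∩ Rᶜ) \ S) Δ ((Q ∩ (R \ Q)) ∪ P) = {1, 4, 6, 7, 8, 9, 10, 11, 13, 14}
|((Q ∩ Rᶜ) \ S) Δ ((Q ∩ (R \ Q)) ∪ P)| = 10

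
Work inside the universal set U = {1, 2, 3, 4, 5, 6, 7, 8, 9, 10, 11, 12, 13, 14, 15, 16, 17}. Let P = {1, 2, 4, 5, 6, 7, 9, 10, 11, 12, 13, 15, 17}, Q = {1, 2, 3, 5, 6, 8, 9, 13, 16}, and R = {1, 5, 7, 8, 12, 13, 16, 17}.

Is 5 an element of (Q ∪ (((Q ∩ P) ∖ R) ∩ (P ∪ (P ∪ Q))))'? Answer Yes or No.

No

5 ∈ Q and 5 ∈ P, so 5 ∈ Q ∩ P
5 ∈ (Q ∩ P) and 5 ∈ R, so 5 ∉ (Q ∩ P) ∖ R
5 ∈ P and 5 ∈ Q, so 5 ∈ P ∪ Q
5 ∈ P and 5 ∈ (P ∪ Q), so 5 ∈ P ∪ (P ∪ Q)
5 ∉ ((Q ∩ P) ∖ R) and 5 ∈ (P ∪ (P ∪ Q)), so 5 ∉ ((Q ∩ P) ∖ R) ∩ (P ∪ (P ∪ Q))
5 ∈ Q and 5 ∉ (((Q ∩ P) ∖ R) ∩ (P ∪ (P ∪ Q))), so 5 ∈ Q ∪ (((Q ∩ P) ∖ R) ∩ (P ∪ (P ∪ Q)))
5 ∉ (Q ∪ (((Q ∩ P) ∖ R) ∩ (P ∪ (P ∪ Q))))' since 5 ∈ (Q ∪ (((Q ∩ P) ∖ R) ∩ (P ∪ (P ∪ Q))))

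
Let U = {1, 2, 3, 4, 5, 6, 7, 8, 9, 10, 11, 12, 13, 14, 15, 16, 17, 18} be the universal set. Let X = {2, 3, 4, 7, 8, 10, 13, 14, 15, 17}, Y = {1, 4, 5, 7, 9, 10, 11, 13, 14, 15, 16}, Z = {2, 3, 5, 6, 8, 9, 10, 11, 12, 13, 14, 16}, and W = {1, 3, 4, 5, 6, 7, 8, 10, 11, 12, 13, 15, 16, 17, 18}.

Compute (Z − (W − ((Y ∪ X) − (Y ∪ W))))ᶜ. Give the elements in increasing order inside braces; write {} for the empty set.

{1, 3, 4, 5, 6, 7, 8, 10, 11, 12, 13, 15, 16, 17, 18}

Y ∪ X = {1, 2, 3, 4, 5, 7, 8, 9, 10, 11, 13, 14, 15, 16, 17}
Y ∪ W = {1, 3, 4, 5, 6, 7, 8, 9, 10, 11, 12, 13, 14, 15, 16, 17, 18}
(Y ∪ X) − (Y ∪ W) = {2}
W − ((Y ∪ X) − (Y ∪ W)) = {1, 3, 4, 5, 6, 7, 8, 10, 11, 12, 13, 15, 16, 17, 18}
Z − (W − ((Y ∪ X) − (Y ∪ W))) = {2, 9, 14}
(Z − (W − ((Y ∪ X) − (Y ∪ W))))ᶜ = {1, 3, 4, 5, 6, 7, 8, 10, 11, 12, 13, 15, 16, 17, 18}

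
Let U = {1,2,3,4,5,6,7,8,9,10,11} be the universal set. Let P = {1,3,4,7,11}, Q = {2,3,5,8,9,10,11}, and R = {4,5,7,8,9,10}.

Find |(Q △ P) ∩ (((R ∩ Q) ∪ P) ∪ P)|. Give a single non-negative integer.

Q △ P = {1,2,4,5,7,8,9,10}
R ∩ Q = {5,8,9,10}
(R ∩ Q) ∪ P = {1,3,4,5,7,8,9,10,11}
((R ∩ Q) ∪ P) ∪ P = {1,3,4,5,7,8,9,10,11}
(Q △ P) ∩ (((R ∩ Q) ∪ P) ∪ P) = {1,4,5,7,8,9,10}
|(Q △ P) ∩ (((R ∩ Q) ∪ P) ∪ P)| = 7

7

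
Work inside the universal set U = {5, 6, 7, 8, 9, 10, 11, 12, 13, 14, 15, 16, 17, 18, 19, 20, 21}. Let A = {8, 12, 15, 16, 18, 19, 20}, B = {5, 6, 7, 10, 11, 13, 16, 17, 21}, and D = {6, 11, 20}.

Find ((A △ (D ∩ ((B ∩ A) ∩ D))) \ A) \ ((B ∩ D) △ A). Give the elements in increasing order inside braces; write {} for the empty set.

B ∩ A = {16}
(B ∩ A) ∩ D = {}
D ∩ ((B ∩ A) ∩ D) = {}
A △ (D ∩ ((B ∩ A) ∩ D)) = {8, 12, 15, 16, 18, 19, 20}
(A △ (D ∩ ((B ∩ A) ∩ D))) \ A = {}
B ∩ D = {6, 11}
(B ∩ D) △ A = {6, 8, 11, 12, 15, 16, 18, 19, 20}
((A △ (D ∩ ((B ∩ A) ∩ D))) \ A) \ ((B ∩ D) △ A) = {}

{}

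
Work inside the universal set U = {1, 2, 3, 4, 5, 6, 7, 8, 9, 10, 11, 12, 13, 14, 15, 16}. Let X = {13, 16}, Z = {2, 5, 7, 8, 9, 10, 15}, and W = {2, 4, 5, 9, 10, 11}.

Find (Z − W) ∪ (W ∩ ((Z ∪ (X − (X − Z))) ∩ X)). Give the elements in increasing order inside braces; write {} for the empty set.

{7, 8, 15}

Z − W = {7, 8, 15}
X − Z = {13, 16}
X − (X − Z) = {}
Z ∪ (X − (X − Z)) = {2, 5, 7, 8, 9, 10, 15}
(Z ∪ (X − (X − Z))) ∩ X = {}
W ∩ ((Z ∪ (X − (X − Z))) ∩ X) = {}
(Z − W) ∪ (W ∩ ((Z ∪ (X − (X − Z))) ∩ X)) = {7, 8, 15}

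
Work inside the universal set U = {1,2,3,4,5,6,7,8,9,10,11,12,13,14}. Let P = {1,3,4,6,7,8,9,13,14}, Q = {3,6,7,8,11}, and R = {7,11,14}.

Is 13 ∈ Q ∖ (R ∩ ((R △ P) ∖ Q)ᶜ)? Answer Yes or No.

13 ∉ R and 13 ∈ P, so 13 ∈ R △ P
13 ∈ (R △ P) and 13 ∉ Q, so 13 ∈ (R △ P) ∖ Q
13 ∉ ((R △ P) ∖ Q)ᶜ since 13 ∈ ((R △ P) ∖ Q)
13 ∉ R and 13 ∉ ((R △ P) ∖ Q)ᶜ, so 13 ∉ R ∩ ((R △ P) ∖ Q)ᶜ
13 ∉ Q and 13 ∉ (R ∩ ((R △ P) ∖ Q)ᶜ), so 13 ∉ Q ∖ (R ∩ ((R △ P) ∖ Q)ᶜ)

No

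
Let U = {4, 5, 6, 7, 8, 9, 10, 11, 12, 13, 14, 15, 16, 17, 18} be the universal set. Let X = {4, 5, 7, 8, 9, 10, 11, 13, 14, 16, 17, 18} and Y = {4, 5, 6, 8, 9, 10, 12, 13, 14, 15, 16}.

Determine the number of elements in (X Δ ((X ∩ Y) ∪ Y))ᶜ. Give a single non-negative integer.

8

X ∩ Y = {4, 5, 8, 9, 10, 13, 14, 16}
(X ∩ Y) ∪ Y = {4, 5, 6, 8, 9, 10, 12, 13, 14, 15, 16}
X Δ ((X ∩ Y) ∪ Y) = {6, 7, 11, 12, 15, 17, 18}
(X Δ ((X ∩ Y) ∪ Y))ᶜ = {4, 5, 8, 9, 10, 13, 14, 16}
|(X Δ ((X ∩ Y) ∪ Y))ᶜ| = 8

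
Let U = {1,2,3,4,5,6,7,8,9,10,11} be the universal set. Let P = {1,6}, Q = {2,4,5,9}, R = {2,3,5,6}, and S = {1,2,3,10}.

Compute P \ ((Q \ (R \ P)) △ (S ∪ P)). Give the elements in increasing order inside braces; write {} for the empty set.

{}

R \ P = {2,3,5}
Q \ (R \ P) = {4,9}
S ∪ P = {1,2,3,6,10}
(Q \ (R \ P)) △ (S ∪ P) = {1,2,3,4,6,9,10}
P \ ((Q \ (R \ P)) △ (S ∪ P)) = {}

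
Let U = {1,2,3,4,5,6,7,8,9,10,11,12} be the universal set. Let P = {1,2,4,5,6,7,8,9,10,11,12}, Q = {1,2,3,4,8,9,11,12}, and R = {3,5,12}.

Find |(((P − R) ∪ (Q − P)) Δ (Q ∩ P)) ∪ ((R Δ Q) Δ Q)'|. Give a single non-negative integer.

P − R = {1,2,4,6,7,8,9,10,11}
Q − P = {3}
(P − R) ∪ (Q − P) = {1,2,3,4,6,7,8,9,10,11}
Q ∩ P = {1,2,4,8,9,11,12}
((P − R) ∪ (Q − P)) Δ (Q ∩ P) = {3,6,7,10,12}
R Δ Q = {1,2,4,5,8,9,11}
(R Δ Q) Δ Q = {3,5,12}
((R Δ Q) Δ Q)' = {1,2,4,6,7,8,9,10,11}
(((P − R) ∪ (Q − P)) Δ (Q ∩ P)) ∪ ((R Δ Q) Δ Q)' = {1,2,3,4,6,7,8,9,10,11,12}
|(((P − R) ∪ (Q − P)) Δ (Q ∩ P)) ∪ ((R Δ Q) Δ Q)'| = 11

11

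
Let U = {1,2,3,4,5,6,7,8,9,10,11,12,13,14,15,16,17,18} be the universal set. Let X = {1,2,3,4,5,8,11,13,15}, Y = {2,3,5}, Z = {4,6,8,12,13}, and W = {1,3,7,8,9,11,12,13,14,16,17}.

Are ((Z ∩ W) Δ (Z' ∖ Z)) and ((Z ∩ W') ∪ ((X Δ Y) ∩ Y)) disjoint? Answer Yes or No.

Z ∩ W = {8,12,13}
Z' = {1,2,3,5,7,9,10,11,14,15,16,17,18}
Z' ∖ Z = {1,2,3,5,7,9,10,11,14,15,16,17,18}
(Z ∩ W) Δ (Z' ∖ Z) = {1,2,3,5,7,8,9,10,11,12,13,14,15,16,17,18}
W' = {2,4,5,6,10,15,18}
Z ∩ W' = {4,6}
X Δ Y = {1,4,8,11,13,15}
(X Δ Y) ∩ Y = {}
(Z ∩ W') ∪ ((X Δ Y) ∩ Y) = {4,6}
{1,2,3,5,7,8,9,10,11,12,13,14,15,16,17,18} and {4,6} share no elements.

Yes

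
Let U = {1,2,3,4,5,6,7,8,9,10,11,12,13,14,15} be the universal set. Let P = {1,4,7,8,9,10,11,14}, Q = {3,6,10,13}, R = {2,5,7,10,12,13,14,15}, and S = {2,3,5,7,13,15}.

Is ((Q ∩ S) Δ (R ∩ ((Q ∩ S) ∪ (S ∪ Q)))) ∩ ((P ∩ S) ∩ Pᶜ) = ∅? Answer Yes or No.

Yes

Q ∩ S = {3,13}
S ∪ Q = {2,3,5,6,7,10,13,15}
(Q ∩ S) ∪ (S ∪ Q) = {2,3,5,6,7,10,13,15}
R ∩ ((Q ∩ S) ∪ (S ∪ Q)) = {2,5,7,10,13,15}
(Q ∩ S) Δ (R ∩ ((Q ∩ S) ∪ (S ∪ Q))) = {2,3,5,7,10,15}
P ∩ S = {7}
Pᶜ = {2,3,5,6,12,13,15}
(P ∩ S) ∩ Pᶜ = {}
{2,3,5,7,10,15} and {} share no elements.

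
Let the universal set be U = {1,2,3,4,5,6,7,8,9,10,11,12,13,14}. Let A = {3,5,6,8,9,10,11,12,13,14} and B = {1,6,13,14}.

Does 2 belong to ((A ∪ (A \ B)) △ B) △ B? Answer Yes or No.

No

2 ∉ A and 2 ∉ B, so 2 ∉ A \ B
2 ∉ A and 2 ∉ (A \ B), so 2 ∉ A ∪ (A \ B)
2 ∉ (A ∪ (A \ B)) and 2 ∉ B, so 2 ∉ (A ∪ (A \ B)) △ B
2 ∉ ((A ∪ (A \ B)) △ B) and 2 ∉ B, so 2 ∉ ((A ∪ (A \ B)) △ B) △ B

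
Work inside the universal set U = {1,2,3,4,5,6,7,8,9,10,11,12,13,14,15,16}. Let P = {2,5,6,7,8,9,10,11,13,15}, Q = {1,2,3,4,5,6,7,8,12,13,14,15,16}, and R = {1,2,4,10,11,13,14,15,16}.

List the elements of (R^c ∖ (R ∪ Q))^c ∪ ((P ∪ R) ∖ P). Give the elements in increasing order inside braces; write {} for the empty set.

R^c = {3,5,6,7,8,9,12}
R ∪ Q = {1,2,3,4,5,6,7,8,10,11,12,13,14,15,16}
R^c ∖ (R ∪ Q) = {9}
(R^c ∖ (R ∪ Q))^c = {1,2,3,4,5,6,7,8,10,11,12,13,14,15,16}
P ∪ R = {1,2,4,5,6,7,8,9,10,11,13,14,15,16}
(P ∪ R) ∖ P = {1,4,14,16}
(R^c ∖ (R ∪ Q))^c ∪ ((P ∪ R) ∖ P) = {1,2,3,4,5,6,7,8,10,11,12,13,14,15,16}

{1,2,3,4,5,6,7,8,10,11,12,13,14,15,16}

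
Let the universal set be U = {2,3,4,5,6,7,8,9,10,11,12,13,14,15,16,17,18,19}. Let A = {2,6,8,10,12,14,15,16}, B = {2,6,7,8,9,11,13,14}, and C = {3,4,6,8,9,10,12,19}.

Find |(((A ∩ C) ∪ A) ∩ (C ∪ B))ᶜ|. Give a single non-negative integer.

12

A ∩ C = {6,8,10,12}
(A ∩ C) ∪ A = {2,6,8,10,12,14,15,16}
C ∪ B = {2,3,4,6,7,8,9,10,11,12,13,14,19}
((A ∩ C) ∪ A) ∩ (C ∪ B) = {2,6,8,10,12,14}
(((A ∩ C) ∪ A) ∩ (C ∪ B))ᶜ = {3,4,5,7,9,11,13,15,16,17,18,19}
|(((A ∩ C) ∪ A) ∩ (C ∪ B))ᶜ| = 12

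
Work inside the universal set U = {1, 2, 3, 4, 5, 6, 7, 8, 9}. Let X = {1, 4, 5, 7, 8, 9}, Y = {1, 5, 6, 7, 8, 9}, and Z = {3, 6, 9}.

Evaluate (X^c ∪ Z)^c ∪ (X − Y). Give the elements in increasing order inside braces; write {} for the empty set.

{1, 4, 5, 7, 8}

X^c = {2, 3, 6}
X^c ∪ Z = {2, 3, 6, 9}
(X^c ∪ Z)^c = {1, 4, 5, 7, 8}
X − Y = {4}
(X^c ∪ Z)^c ∪ (X − Y) = {1, 4, 5, 7, 8}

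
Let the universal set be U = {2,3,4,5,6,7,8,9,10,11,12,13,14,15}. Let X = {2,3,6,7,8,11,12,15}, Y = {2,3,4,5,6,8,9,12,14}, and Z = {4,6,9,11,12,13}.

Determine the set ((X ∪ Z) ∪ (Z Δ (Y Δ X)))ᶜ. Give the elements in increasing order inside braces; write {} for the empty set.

{10}

X ∪ Z = {2,3,4,6,7,8,9,11,12,13,15}
Y Δ X = {4,5,7,9,11,14,15}
Z Δ (Y Δ X) = {5,6,7,12,13,14,15}
(X ∪ Z) ∪ (Z Δ (Y Δ X)) = {2,3,4,5,6,7,8,9,11,12,13,14,15}
((X ∪ Z) ∪ (Z Δ (Y Δ X)))ᶜ = {10}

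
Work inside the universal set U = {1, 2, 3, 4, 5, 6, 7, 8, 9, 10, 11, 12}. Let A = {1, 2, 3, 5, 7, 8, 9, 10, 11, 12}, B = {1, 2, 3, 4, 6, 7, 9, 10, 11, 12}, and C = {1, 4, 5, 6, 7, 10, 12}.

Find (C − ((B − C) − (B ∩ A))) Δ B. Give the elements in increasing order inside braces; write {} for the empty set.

{2, 3, 5, 9, 11}

B − C = {2, 3, 9, 11}
B ∩ A = {1, 2, 3, 7, 9, 10, 11, 12}
(B − C) − (B ∩ A) = {}
C − ((B − C) − (B ∩ A)) = {1, 4, 5, 6, 7, 10, 12}
(C − ((B − C) − (B ∩ A))) Δ B = {2, 3, 5, 9, 11}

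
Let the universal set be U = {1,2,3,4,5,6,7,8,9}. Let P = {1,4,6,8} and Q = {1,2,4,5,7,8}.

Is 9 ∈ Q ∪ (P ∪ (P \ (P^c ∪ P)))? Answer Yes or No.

No

9 ∉ P, so 9 ∈ P^c
9 ∈ P^c and 9 ∉ P, so 9 ∈ P^c ∪ P
9 ∉ P and 9 ∈ (P^c ∪ P), so 9 ∉ P \ (P^c ∪ P)
9 ∉ P and 9 ∉ (P \ (P^c ∪ P)), so 9 ∉ P ∪ (P \ (P^c ∪ P))
9 ∉ Q and 9 ∉ (P ∪ (P \ (P^c ∪ P))), so 9 ∉ Q ∪ (P ∪ (P \ (P^c ∪ P)))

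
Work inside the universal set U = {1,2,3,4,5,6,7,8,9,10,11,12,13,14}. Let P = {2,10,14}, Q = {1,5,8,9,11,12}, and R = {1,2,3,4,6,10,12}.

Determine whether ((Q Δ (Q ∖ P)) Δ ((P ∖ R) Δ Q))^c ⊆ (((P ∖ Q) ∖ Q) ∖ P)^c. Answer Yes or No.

Yes

Q ∖ P = {1,5,8,9,11,12}
Q Δ (Q ∖ P) = {}
P ∖ R = {14}
(P ∖ R) Δ Q = {1,5,8,9,11,12,14}
(Q Δ (Q ∖ P)) Δ ((P ∖ R) Δ Q) = {1,5,8,9,11,12,14}
((Q Δ (Q ∖ P)) Δ ((P ∖ R) Δ Q))^c = {2,3,4,6,7,10,13}
P ∖ Q = {2,10,14}
(P ∖ Q) ∖ Q = {2,10,14}
((P ∖ Q) ∖ Q) ∖ P = {}
(((P ∖ Q) ∖ Q) ∖ P)^c = {1,2,3,4,5,6,7,8,9,10,11,12,13,14}
Every element of {2,3,4,6,7,10,13} is in {1,2,3,4,5,6,7,8,9,10,11,12,13,14}, so ((Q Δ (Q ∖ P)) Δ ((P ∖ R) Δ Q))^c ⊆ (((P ∖ Q) ∖ Q) ∖ P)^c.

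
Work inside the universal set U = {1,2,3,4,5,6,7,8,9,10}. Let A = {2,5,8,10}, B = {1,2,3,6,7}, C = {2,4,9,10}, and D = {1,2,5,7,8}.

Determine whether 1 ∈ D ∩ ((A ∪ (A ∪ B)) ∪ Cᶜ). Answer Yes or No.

1 ∉ A and 1 ∈ B, so 1 ∈ A ∪ B
1 ∉ A and 1 ∈ (A ∪ B), so 1 ∈ A ∪ (A ∪ B)
1 ∉ C, so 1 ∈ Cᶜ
1 ∈ (A ∪ (A ∪ B)) and 1 ∈ Cᶜ, so 1 ∈ (A ∪ (A ∪ B)) ∪ Cᶜ
1 ∈ D and 1 ∈ ((A ∪ (A ∪ B)) ∪ Cᶜ), so 1 ∈ D ∩ ((A ∪ (A ∪ B)) ∪ Cᶜ)

Yes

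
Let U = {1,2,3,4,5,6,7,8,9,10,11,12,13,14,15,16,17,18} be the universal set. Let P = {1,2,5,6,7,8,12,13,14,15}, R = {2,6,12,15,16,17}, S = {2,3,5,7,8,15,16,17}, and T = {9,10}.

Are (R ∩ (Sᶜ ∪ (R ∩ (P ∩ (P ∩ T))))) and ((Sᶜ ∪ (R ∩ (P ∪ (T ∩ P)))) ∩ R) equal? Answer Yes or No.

No

Sᶜ = {1,4,6,9,10,11,12,13,14,18}
P ∩ T = {}
P ∩ (P ∩ T) = {}
R ∩ (P ∩ (P ∩ T)) = {}
Sᶜ ∪ (R ∩ (P ∩ (P ∩ T))) = {1,4,6,9,10,11,12,13,14,18}
R ∩ (Sᶜ ∪ (R ∩ (P ∩ (P ∩ T)))) = {6,12}
T ∩ P = {}
P ∪ (T ∩ P) = {1,2,5,6,7,8,12,13,14,15}
R ∩ (P ∪ (T ∩ P)) = {2,6,12,15}
Sᶜ ∪ (R ∩ (P ∪ (T ∩ P))) = {1,2,4,6,9,10,11,12,13,14,15,18}
(Sᶜ ∪ (R ∩ (P ∪ (T ∩ P)))) ∩ R = {2,6,12,15}
2 ∈ (Sᶜ ∪ (R ∩ (P ∪ (T ∩ P)))) ∩ R but 2 ∉ R ∩ (Sᶜ ∪ (R ∩ (P ∩ (P ∩ T)))), so they differ.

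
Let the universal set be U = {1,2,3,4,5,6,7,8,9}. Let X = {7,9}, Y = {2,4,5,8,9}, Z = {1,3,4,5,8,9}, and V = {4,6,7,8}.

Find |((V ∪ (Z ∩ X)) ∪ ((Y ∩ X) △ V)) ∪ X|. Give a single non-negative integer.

Z ∩ X = {9}
V ∪ (Z ∩ X) = {4,6,7,8,9}
Y ∩ X = {9}
(Y ∩ X) △ V = {4,6,7,8,9}
(V ∪ (Z ∩ X)) ∪ ((Y ∩ X) △ V) = {4,6,7,8,9}
((V ∪ (Z ∩ X)) ∪ ((Y ∩ X) △ V)) ∪ X = {4,6,7,8,9}
|((V ∪ (Z ∩ X)) ∪ ((Y ∩ X) △ V)) ∪ X| = 5

5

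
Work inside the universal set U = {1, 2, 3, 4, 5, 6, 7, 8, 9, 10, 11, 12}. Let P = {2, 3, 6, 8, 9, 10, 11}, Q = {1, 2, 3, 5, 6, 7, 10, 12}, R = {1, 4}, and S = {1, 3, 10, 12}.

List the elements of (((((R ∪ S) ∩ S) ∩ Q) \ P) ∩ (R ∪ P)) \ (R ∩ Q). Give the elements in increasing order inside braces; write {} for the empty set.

R ∪ S = {1, 3, 4, 10, 12}
(R ∪ S) ∩ S = {1, 3, 10, 12}
((R ∪ S) ∩ S) ∩ Q = {1, 3, 10, 12}
(((R ∪ S) ∩ S) ∩ Q) \ P = {1, 12}
R ∪ P = {1, 2, 3, 4, 6, 8, 9, 10, 11}
((((R ∪ S) ∩ S) ∩ Q) \ P) ∩ (R ∪ P) = {1}
R ∩ Q = {1}
(((((R ∪ S) ∩ S) ∩ Q) \ P) ∩ (R ∪ P)) \ (R ∩ Q) = {}

{}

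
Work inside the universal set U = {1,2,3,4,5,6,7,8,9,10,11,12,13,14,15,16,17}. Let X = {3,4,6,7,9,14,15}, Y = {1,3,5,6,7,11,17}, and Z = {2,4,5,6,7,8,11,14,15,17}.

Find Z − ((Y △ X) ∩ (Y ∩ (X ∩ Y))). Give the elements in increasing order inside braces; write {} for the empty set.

{2,4,5,6,7,8,11,14,15,17}

Y △ X = {1,4,5,9,11,14,15,17}
X ∩ Y = {3,6,7}
Y ∩ (X ∩ Y) = {3,6,7}
(Y △ X) ∩ (Y ∩ (X ∩ Y)) = {}
Z − ((Y △ X) ∩ (Y ∩ (X ∩ Y))) = {2,4,5,6,7,8,11,14,15,17}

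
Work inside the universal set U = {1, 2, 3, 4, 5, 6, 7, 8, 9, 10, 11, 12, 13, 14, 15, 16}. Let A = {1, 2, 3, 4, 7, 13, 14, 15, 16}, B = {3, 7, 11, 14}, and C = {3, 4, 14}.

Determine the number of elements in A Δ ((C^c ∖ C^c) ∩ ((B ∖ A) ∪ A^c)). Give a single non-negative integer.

9

C^c = {1, 2, 5, 6, 7, 8, 9, 10, 11, 12, 13, 15, 16}
C^c ∖ C^c = {}
B ∖ A = {11}
A^c = {5, 6, 8, 9, 10, 11, 12}
(B ∖ A) ∪ A^c = {5, 6, 8, 9, 10, 11, 12}
(C^c ∖ C^c) ∩ ((B ∖ A) ∪ A^c) = {}
A Δ ((C^c ∖ C^c) ∩ ((B ∖ A) ∪ A^c)) = {1, 2, 3, 4, 7, 13, 14, 15, 16}
|A Δ ((C^c ∖ C^c) ∩ ((B ∖ A) ∪ A^c))| = 9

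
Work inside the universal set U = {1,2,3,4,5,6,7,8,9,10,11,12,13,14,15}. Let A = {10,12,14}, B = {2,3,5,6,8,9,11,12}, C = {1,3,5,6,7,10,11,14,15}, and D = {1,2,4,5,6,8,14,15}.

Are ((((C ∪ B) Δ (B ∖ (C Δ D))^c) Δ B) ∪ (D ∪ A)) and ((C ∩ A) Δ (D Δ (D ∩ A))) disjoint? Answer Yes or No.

C ∪ B = {1,2,3,5,6,7,8,9,10,11,12,14,15}
C Δ D = {2,3,4,7,8,10,11}
B ∖ (C Δ D) = {5,6,9,12}
(B ∖ (C Δ D))^c = {1,2,3,4,7,8,10,11,13,14,15}
(C ∪ B) Δ (B ∖ (C Δ D))^c = {4,5,6,9,12,13}
((C ∪ B) Δ (B ∖ (C Δ D))^c) Δ B = {2,3,4,8,11,13}
D ∪ A = {1,2,4,5,6,8,10,12,14,15}
(((C ∪ B) Δ (B ∖ (C Δ D))^c) Δ B) ∪ (D ∪ A) = {1,2,3,4,5,6,8,10,11,12,13,14,15}
C ∩ A = {10,14}
D ∩ A = {14}
D Δ (D ∩ A) = {1,2,4,5,6,8,15}
(C ∩ A) Δ (D Δ (D ∩ A)) = {1,2,4,5,6,8,10,14,15}
1 lies in both, so they are not disjoint.

No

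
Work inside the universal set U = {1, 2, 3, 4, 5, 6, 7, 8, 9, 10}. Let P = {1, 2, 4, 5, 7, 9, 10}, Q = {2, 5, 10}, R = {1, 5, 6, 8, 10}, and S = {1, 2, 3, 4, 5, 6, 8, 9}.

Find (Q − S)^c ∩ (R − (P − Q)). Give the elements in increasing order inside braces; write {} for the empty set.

{5, 6, 8}

Q − S = {10}
(Q − S)^c = {1, 2, 3, 4, 5, 6, 7, 8, 9}
P − Q = {1, 4, 7, 9}
R − (P − Q) = {5, 6, 8, 10}
(Q − S)^c ∩ (R − (P − Q)) = {5, 6, 8}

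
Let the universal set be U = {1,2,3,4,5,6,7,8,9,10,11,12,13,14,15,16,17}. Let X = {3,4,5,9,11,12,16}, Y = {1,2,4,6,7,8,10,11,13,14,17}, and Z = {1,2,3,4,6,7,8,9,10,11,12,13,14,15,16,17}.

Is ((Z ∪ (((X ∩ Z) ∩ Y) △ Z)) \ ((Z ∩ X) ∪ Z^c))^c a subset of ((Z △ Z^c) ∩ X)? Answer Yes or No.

Yes

X ∩ Z = {3,4,9,11,12,16}
(X ∩ Z) ∩ Y = {4,11}
((X ∩ Z) ∩ Y) △ Z = {1,2,3,6,7,8,9,10,12,13,14,15,16,17}
Z ∪ (((X ∩ Z) ∩ Y) △ Z) = {1,2,3,4,6,7,8,9,10,11,12,13,14,15,16,17}
Z ∩ X = {3,4,9,11,12,16}
Z^c = {5}
(Z ∩ X) ∪ Z^c = {3,4,5,9,11,12,16}
(Z ∪ (((X ∩ Z) ∩ Y) △ Z)) \ ((Z ∩ X) ∪ Z^c) = {1,2,6,7,8,10,13,14,15,17}
((Z ∪ (((X ∩ Z) ∩ Y) △ Z)) \ ((Z ∩ X) ∪ Z^c))^c = {3,4,5,9,11,12,16}
Z △ Z^c = {1,2,3,4,5,6,7,8,9,10,11,12,13,14,15,16,17}
(Z △ Z^c) ∩ X = {3,4,5,9,11,12,16}
Every element of {3,4,5,9,11,12,16} is in {3,4,5,9,11,12,16}, so ((Z ∪ (((X ∩ Z) ∩ Y) △ Z)) \ ((Z ∩ X) ∪ Z^c))^c ⊆ (Z △ Z^c) ∩ X.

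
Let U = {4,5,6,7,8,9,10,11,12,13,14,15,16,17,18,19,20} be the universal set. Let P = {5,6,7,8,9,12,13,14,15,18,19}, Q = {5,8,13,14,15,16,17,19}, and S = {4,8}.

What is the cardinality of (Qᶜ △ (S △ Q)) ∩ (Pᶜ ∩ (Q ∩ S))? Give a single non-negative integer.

Qᶜ = {4,6,7,9,10,11,12,18,20}
S △ Q = {4,5,13,14,15,16,17,19}
Qᶜ △ (S △ Q) = {5,6,7,9,10,11,12,13,14,15,16,17,18,19,20}
Pᶜ = {4,10,11,16,17,20}
Q ∩ S = {8}
Pᶜ ∩ (Q ∩ S) = {}
(Qᶜ △ (S △ Q)) ∩ (Pᶜ ∩ (Q ∩ S)) = {}
|(Qᶜ △ (S △ Q)) ∩ (Pᶜ ∩ (Q ∩ S))| = 0

0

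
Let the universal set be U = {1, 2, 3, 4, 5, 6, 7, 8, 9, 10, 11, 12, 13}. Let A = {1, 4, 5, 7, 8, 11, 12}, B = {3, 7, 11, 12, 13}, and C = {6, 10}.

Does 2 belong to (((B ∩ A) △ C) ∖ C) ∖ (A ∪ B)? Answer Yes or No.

2 ∉ B and 2 ∉ A, so 2 ∉ B ∩ A
2 ∉ (B ∩ A) and 2 ∉ C, so 2 ∉ (B ∩ A) △ C
2 ∉ ((B ∩ A) △ C) and 2 ∉ C, so 2 ∉ ((B ∩ A) △ C) ∖ C
2 ∉ A and 2 ∉ B, so 2 ∉ A ∪ B
2 ∉ (((B ∩ A) △ C) ∖ C) and 2 ∉ (A ∪ B), so 2 ∉ (((B ∩ A) △ C) ∖ C) ∖ (A ∪ B)

No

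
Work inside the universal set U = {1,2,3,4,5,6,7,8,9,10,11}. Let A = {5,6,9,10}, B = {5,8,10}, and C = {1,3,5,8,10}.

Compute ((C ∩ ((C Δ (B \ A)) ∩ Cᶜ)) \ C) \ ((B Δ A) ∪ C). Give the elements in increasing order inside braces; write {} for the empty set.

B \ A = {8}
C Δ (B \ A) = {1,3,5,10}
Cᶜ = {2,4,6,7,9,11}
(C Δ (B \ A)) ∩ Cᶜ = {}
C ∩ ((C Δ (B \ A)) ∩ Cᶜ) = {}
(C ∩ ((C Δ (B \ A)) ∩ Cᶜ)) \ C = {}
B Δ A = {6,8,9}
(B Δ A) ∪ C = {1,3,5,6,8,9,10}
((C ∩ ((C Δ (B \ A)) ∩ Cᶜ)) \ C) \ ((B Δ A) ∪ C) = {}

{}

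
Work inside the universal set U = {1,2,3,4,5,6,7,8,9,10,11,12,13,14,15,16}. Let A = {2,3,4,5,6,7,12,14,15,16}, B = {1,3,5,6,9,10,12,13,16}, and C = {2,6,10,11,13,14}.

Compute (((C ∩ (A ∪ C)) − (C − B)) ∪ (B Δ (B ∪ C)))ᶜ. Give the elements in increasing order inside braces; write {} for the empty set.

{1,3,4,5,7,8,9,12,15,16}

A ∪ C = {2,3,4,5,6,7,10,11,12,13,14,15,16}
C ∩ (A ∪ C) = {2,6,10,11,13,14}
C − B = {2,11,14}
(C ∩ (A ∪ C)) − (C − B) = {6,10,13}
B ∪ C = {1,2,3,5,6,9,10,11,12,13,14,16}
B Δ (B ∪ C) = {2,11,14}
((C ∩ (A ∪ C)) − (C − B)) ∪ (B Δ (B ∪ C)) = {2,6,10,11,13,14}
(((C ∩ (A ∪ C)) − (C − B)) ∪ (B Δ (B ∪ C)))ᶜ = {1,3,4,5,7,8,9,12,15,16}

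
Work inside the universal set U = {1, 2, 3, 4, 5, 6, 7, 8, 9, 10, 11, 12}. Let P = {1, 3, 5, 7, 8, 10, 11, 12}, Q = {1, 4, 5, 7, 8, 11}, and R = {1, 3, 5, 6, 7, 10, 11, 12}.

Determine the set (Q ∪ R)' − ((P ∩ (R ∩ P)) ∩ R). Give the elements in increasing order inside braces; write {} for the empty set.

Q ∪ R = {1, 3, 4, 5, 6, 7, 8, 10, 11, 12}
(Q ∪ R)' = {2, 9}
R ∩ P = {1, 3, 5, 7, 10, 11, 12}
P ∩ (R ∩ P) = {1, 3, 5, 7, 10, 11, 12}
(P ∩ (R ∩ P)) ∩ R = {1, 3, 5, 7, 10, 11, 12}
(Q ∪ R)' − ((P ∩ (R ∩ P)) ∩ R) = {2, 9}

{2, 9}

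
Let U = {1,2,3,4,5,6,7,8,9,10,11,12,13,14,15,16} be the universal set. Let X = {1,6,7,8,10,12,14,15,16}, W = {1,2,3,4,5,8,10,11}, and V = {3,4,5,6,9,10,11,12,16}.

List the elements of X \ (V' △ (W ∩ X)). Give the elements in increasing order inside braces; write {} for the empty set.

V' = {1,2,7,8,13,14,15}
W ∩ X = {1,8,10}
V' △ (W ∩ X) = {2,7,10,13,14,15}
X \ (V' △ (W ∩ X)) = {1,6,8,12,16}

{1,6,8,12,16}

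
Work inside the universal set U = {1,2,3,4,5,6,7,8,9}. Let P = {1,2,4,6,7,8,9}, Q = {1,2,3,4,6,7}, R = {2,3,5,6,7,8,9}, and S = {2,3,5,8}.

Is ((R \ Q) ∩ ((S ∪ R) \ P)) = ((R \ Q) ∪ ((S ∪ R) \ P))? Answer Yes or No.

No

R \ Q = {5,8,9}
S ∪ R = {2,3,5,6,7,8,9}
(S ∪ R) \ P = {3,5}
(R \ Q) ∩ ((S ∪ R) \ P) = {5}
(R \ Q) ∪ ((S ∪ R) \ P) = {3,5,8,9}
3 ∈ (R \ Q) ∪ ((S ∪ R) \ P) but 3 ∉ (R \ Q) ∩ ((S ∪ R) \ P), so they differ.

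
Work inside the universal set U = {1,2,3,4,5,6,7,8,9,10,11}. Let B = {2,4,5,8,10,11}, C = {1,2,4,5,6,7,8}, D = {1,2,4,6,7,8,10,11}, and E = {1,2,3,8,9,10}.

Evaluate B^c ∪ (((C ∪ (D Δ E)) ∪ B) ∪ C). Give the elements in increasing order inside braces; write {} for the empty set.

B^c = {1,3,6,7,9}
D Δ E = {3,4,6,7,9,11}
C ∪ (D Δ E) = {1,2,3,4,5,6,7,8,9,11}
(C ∪ (D Δ E)) ∪ B = {1,2,3,4,5,6,7,8,9,10,11}
((C ∪ (D Δ E)) ∪ B) ∪ C = {1,2,3,4,5,6,7,8,9,10,11}
B^c ∪ (((C ∪ (D Δ E)) ∪ B) ∪ C) = {1,2,3,4,5,6,7,8,9,10,11}

{1,2,3,4,5,6,7,8,9,10,11}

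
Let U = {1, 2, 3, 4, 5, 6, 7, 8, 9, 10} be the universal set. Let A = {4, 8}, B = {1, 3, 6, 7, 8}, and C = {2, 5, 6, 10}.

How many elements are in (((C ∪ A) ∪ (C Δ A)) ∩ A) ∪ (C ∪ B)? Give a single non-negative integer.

9

C ∪ A = {2, 4, 5, 6, 8, 10}
C Δ A = {2, 4, 5, 6, 8, 10}
(C ∪ A) ∪ (C Δ A) = {2, 4, 5, 6, 8, 10}
((C ∪ A) ∪ (C Δ A)) ∩ A = {4, 8}
C ∪ B = {1, 2, 3, 5, 6, 7, 8, 10}
(((C ∪ A) ∪ (C Δ A)) ∩ A) ∪ (C ∪ B) = {1, 2, 3, 4, 5, 6, 7, 8, 10}
|(((C ∪ A) ∪ (C Δ A)) ∩ A) ∪ (C ∪ B)| = 9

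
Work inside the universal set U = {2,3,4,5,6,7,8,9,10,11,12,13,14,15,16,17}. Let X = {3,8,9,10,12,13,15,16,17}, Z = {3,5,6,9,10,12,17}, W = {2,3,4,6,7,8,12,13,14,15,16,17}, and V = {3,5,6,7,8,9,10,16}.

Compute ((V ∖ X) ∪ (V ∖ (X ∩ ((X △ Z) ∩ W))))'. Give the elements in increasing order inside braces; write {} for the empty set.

V ∖ X = {5,6,7}
X △ Z = {5,6,8,13,15,16}
(X △ Z) ∩ W = {6,8,13,15,16}
X ∩ ((X △ Z) ∩ W) = {8,13,15,16}
V ∖ (X ∩ ((X △ Z) ∩ W)) = {3,5,6,7,9,10}
(V ∖ X) ∪ (V ∖ (X ∩ ((X △ Z) ∩ W))) = {3,5,6,7,9,10}
((V ∖ X) ∪ (V ∖ (X ∩ ((X △ Z) ∩ W))))' = {2,4,8,11,12,13,14,15,16,17}

{2,4,8,11,12,13,14,15,16,17}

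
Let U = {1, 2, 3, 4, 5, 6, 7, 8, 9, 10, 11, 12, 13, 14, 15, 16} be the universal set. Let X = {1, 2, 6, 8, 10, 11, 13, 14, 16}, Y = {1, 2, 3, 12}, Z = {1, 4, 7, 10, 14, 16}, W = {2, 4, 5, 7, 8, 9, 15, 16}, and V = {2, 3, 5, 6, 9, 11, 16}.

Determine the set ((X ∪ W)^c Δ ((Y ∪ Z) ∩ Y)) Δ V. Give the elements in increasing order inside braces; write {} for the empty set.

X ∪ W = {1, 2, 4, 5, 6, 7, 8, 9, 10, 11, 13, 14, 15, 16}
(X ∪ W)^c = {3, 12}
Y ∪ Z = {1, 2, 3, 4, 7, 10, 12, 14, 16}
(Y ∪ Z) ∩ Y = {1, 2, 3, 12}
(X ∪ W)^c Δ ((Y ∪ Z) ∩ Y) = {1, 2}
((X ∪ W)^c Δ ((Y ∪ Z) ∩ Y)) Δ V = {1, 3, 5, 6, 9, 11, 16}

{1, 3, 5, 6, 9, 11, 16}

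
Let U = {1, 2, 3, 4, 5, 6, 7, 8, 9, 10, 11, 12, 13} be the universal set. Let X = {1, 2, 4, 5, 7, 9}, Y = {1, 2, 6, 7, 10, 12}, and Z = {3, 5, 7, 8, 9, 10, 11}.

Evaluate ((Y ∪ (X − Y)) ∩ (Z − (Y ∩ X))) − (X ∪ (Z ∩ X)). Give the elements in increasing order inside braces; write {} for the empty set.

X − Y = {4, 5, 9}
Y ∪ (X − Y) = {1, 2, 4, 5, 6, 7, 9, 10, 12}
Y ∩ X = {1, 2, 7}
Z − (Y ∩ X) = {3, 5, 8, 9, 10, 11}
(Y ∪ (X − Y)) ∩ (Z − (Y ∩ X)) = {5, 9, 10}
Z ∩ X = {5, 7, 9}
X ∪ (Z ∩ X) = {1, 2, 4, 5, 7, 9}
((Y ∪ (X − Y)) ∩ (Z − (Y ∩ X))) − (X ∪ (Z ∩ X)) = {10}

{10}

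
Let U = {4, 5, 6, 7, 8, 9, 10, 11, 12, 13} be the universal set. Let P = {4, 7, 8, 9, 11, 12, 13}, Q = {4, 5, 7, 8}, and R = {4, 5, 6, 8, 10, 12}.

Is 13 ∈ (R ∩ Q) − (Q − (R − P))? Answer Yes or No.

No

13 ∉ R and 13 ∉ Q, so 13 ∉ R ∩ Q
13 ∉ R and 13 ∈ P, so 13 ∉ R − P
13 ∉ Q and 13 ∉ (R − P), so 13 ∉ Q − (R − P)
13 ∉ (R ∩ Q) and 13 ∉ (Q − (R − P)), so 13 ∉ (R ∩ Q) − (Q − (R − P))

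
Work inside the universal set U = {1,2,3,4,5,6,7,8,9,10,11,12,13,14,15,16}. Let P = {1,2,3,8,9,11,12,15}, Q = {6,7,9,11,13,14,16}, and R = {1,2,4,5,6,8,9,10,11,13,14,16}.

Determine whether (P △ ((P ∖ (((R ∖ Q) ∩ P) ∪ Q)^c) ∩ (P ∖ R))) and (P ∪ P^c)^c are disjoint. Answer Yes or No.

Yes

R ∖ Q = {1,2,4,5,8,10}
(R ∖ Q) ∩ P = {1,2,8}
((R ∖ Q) ∩ P) ∪ Q = {1,2,6,7,8,9,11,13,14,16}
(((R ∖ Q) ∩ P) ∪ Q)^c = {3,4,5,10,12,15}
P ∖ (((R ∖ Q) ∩ P) ∪ Q)^c = {1,2,8,9,11}
P ∖ R = {3,12,15}
(P ∖ (((R ∖ Q) ∩ P) ∪ Q)^c) ∩ (P ∖ R) = {}
P △ ((P ∖ (((R ∖ Q) ∩ P) ∪ Q)^c) ∩ (P ∖ R)) = {1,2,3,8,9,11,12,15}
P^c = {4,5,6,7,10,13,14,16}
P ∪ P^c = {1,2,3,4,5,6,7,8,9,10,11,12,13,14,15,16}
(P ∪ P^c)^c = {}
{1,2,3,8,9,11,12,15} and {} share no elements.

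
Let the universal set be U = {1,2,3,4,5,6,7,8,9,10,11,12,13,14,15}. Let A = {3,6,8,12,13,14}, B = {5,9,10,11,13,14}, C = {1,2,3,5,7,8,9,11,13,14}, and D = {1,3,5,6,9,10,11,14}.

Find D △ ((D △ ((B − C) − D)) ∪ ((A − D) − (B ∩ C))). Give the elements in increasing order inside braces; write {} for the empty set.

{8,12}

B − C = {10}
(B − C) − D = {}
D △ ((B − C) − D) = {1,3,5,6,9,10,11,14}
A − D = {8,12,13}
B ∩ C = {5,9,11,13,14}
(A − D) − (B ∩ C) = {8,12}
(D △ ((B − C) − D)) ∪ ((A − D) − (B ∩ C)) = {1,3,5,6,8,9,10,11,12,14}
D △ ((D △ ((B − C) − D)) ∪ ((A − D) − (B ∩ C))) = {8,12}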